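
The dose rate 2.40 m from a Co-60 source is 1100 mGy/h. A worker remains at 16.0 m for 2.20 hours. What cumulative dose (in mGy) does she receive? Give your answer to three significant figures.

Since intensity falls as 1/r², rate at 16.0 m:
1100 × (2.40/16.0)² = 1100 × 0.02250 = 24.75 mGy/h.
Dose = rate × time = 24.75 mGy/h × 2.200 h = 54.45 mGy.

54.5 mGy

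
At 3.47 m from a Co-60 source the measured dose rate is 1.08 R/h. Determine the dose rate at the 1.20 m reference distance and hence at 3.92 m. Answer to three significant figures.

Intensity scales as (d₁/d₂)², so
At 1.20 m: 1.08 × (3.47/1.20)² = 1.08 × 8.362 = 9.031 R/h
At 3.92 m: (1.20/3.92)² = 0.09371, so 9.031 × 0.09371 = 0.8463 R/h.

9.03 R/h; 0.846 R/h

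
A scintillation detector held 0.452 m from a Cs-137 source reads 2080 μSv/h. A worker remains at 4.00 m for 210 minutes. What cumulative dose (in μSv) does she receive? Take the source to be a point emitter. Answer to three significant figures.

Since intensity falls as 1/r², rate at 4.00 m:
2080 × (0.452/4.00)² = 2080 × 0.01277 = 26.56 μSv/h.
Dose = rate × time = 26.56 μSv/h × 3.500 h = 92.96 μSv.

93.0 μSv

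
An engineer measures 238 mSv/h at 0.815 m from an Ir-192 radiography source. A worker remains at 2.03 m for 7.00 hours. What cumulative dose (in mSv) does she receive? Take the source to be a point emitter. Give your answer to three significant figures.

269 mSv

Since intensity falls as 1/r², rate at 2.03 m:
(0.815/2.03)² = 0.1612, so 238 × 0.1612 = 38.37 mSv/h.
Dose = rate × time = 38.37 mSv/h × 7.000 h = 268.6 mSv.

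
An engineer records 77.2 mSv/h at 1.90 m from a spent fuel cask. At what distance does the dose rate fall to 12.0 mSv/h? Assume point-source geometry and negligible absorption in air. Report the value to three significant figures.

4.82 m

Intensity scales as (d₁/d₂)², so d₂ = d₁·√(I₁/I₂).
I₁/I₂ = 77.2/12.0 = 6.433, so d₂ = 1.90 × √6.433 = 4.819 m.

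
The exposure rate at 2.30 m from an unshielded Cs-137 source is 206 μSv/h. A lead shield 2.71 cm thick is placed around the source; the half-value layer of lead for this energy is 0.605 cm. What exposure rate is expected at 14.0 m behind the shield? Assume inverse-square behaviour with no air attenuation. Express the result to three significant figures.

Distance alone: 206 × (2.30/14.0)² = 206 × 0.02699 = 5.560 μSv/h.
Shield: 2.71/0.605 = 4.479 half-value layers → attenuation 2^(−4.479) = 0.04484.
Combined: 5.560 × 0.04484 = 0.2493 μSv/h.

0.249 μSv/h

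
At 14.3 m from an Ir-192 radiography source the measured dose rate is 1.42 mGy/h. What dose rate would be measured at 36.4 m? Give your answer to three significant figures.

Since intensity falls as 1/r², scaling from 14.3 m to 36.4 m:
1.42 × (14.3/36.4)² = 1.42 × 0.1543 = 0.2191 mGy/h.

0.219 mGy/h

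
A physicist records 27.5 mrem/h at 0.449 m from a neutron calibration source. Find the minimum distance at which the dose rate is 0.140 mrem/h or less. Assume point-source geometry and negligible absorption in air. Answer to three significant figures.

6.29 m

Intensity scales as (d₁/d₂)², so d₂ = d₁·√(I₁/I₂).
I₁/I₂ = 27.5/0.140 = 196.4, so d₂ = 0.449 × √196.4 = 6.292 m.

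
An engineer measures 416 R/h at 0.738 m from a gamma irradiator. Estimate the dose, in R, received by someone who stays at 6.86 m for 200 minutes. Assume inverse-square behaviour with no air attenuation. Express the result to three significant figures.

16.0 R

Intensity scales as (d₁/d₂)², so rate at 6.86 m:
416 × (0.738/6.86)² = 416 × 0.01157 = 4.813 R/h.
Dose = rate × time = 4.813 R/h × 3.333 h = 16.04 R.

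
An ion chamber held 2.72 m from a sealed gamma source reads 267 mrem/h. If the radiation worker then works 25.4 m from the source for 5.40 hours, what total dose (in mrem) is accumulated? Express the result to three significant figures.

Applying the 1/r² law, rate at 25.4 m:
267 × (2.72/25.4)² = 267 × 0.01147 = 3.062 mrem/h.
Dose = rate × time = 3.062 mrem/h × 5.400 h = 16.53 mrem.

16.5 mrem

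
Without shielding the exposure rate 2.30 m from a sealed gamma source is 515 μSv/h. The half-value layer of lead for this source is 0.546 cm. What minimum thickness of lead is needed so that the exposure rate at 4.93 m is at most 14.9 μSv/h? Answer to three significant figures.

At 4.93 m, distance alone gives 515 × (2.30/4.93)² = 515 × 0.2177 = 112.1 μSv/h.
Further attenuation needed: 112.1/14.9 = 7.523.
n = log₂(7.523) = 2.911 half-value layers.
Thickness = 2.911 × 0.546 cm = 1.589 cm.

1.59 cm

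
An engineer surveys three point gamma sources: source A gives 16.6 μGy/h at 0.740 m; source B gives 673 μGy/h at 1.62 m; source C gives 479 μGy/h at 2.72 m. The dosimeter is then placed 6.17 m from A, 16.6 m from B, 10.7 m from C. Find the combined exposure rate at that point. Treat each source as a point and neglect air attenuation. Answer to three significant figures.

37.6 μGy/h

Each source contributes Iᵢ·(dᵢ/rᵢ)²; contributions add.
A: 16.6 × (0.740/6.17)² = 0.2388 μGy/h
B: 673 × (1.62/16.6)² = 6.410 μGy/h
C: 479 × (2.72/10.7)² = 30.95 μGy/h
Total = 0.2388 + 6.410 + 30.95 = 37.60 μGy/h.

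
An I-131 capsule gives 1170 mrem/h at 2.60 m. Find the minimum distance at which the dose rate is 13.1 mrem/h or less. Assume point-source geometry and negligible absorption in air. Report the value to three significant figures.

24.6 m

Intensity scales as (d₁/d₂)², so d₂ = d₁·√(I₁/I₂).
I₁/I₂ = 1170/13.1 = 89.31, so d₂ = 2.60 × √89.31 = 24.57 m.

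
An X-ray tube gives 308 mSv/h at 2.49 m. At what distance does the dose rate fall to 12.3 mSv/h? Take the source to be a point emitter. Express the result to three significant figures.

Using I₁d₁² = I₂d₂², d₂ = d₁·√(I₁/I₂).
I₁/I₂ = 308/12.3 = 25.04, so d₂ = 2.49 × √25.04 = 12.46 m.

12.5 m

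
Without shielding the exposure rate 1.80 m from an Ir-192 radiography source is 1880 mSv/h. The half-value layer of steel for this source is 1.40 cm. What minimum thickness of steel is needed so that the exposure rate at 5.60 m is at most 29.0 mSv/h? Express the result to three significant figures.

At 5.60 m, distance alone gives (1.80/5.60)² = 0.1033, so 1880 × 0.1033 = 194.2 mSv/h.
Further attenuation needed: 194.2/29.0 = 6.697.
n = log₂(6.697) = 2.744 half-value layers.
Thickness = 2.744 × 1.40 cm = 3.842 cm.

3.84 cm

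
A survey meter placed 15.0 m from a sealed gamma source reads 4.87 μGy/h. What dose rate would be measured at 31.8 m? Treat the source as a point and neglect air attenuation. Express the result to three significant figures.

1.08 μGy/h

Using I₁d₁² = I₂d₂², scaling from 15.0 m to 31.8 m:
(15.0/31.8)² = 0.2225, so 4.87 × 0.2225 = 1.084 μGy/h.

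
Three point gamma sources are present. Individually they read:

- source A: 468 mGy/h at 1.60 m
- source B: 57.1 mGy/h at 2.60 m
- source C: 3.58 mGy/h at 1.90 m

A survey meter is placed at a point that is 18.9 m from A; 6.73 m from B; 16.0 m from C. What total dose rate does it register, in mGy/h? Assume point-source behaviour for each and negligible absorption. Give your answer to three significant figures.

11.9 mGy/h

Each source contributes Iᵢ·(dᵢ/rᵢ)²; contributions add.
A: 468 × (1.60/18.9)² = 3.354 mGy/h
B: 57.1 × (2.60/6.73)² = 8.522 mGy/h
C: 3.58 × (1.90/16.0)² = 0.05048 mGy/h
Total = 3.354 + 8.522 + 0.05048 = 11.93 mGy/h.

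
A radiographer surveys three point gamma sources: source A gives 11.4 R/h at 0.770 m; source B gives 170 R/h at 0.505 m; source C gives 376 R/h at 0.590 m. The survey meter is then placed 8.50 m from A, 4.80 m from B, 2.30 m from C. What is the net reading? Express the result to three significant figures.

Each source contributes Iᵢ·(dᵢ/rᵢ)²; contributions add.
A: 11.4 × (0.770/8.50)² = 0.09355 R/h
B: 170 × (0.505/4.80)² = 1.882 R/h
C: 376 × (0.590/2.30)² = 24.74 R/h
Total = 0.09355 + 1.882 + 24.74 = 26.72 R/h.

26.7 R/h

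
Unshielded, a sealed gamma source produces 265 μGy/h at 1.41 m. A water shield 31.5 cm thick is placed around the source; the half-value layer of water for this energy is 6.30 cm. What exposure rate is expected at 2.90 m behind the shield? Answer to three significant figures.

Distance alone: 265 × (1.41/2.90)² = 265 × 0.2364 = 62.65 μGy/h.
Shield: 31.5/6.30 = 5.000 half-value layers → attenuation 2^(−5.000) = 0.03125.
Combined: 62.65 × 0.03125 = 1.958 μGy/h.

1.96 μGy/h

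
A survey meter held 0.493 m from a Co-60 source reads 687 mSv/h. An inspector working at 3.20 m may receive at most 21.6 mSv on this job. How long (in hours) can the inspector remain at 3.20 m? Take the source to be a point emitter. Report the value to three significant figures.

1.32 h

Since intensity falls as 1/r², rate at 3.20 m:
(0.493/3.20)² = 0.02374, so 687 × 0.02374 = 16.31 mSv/h.
Stay time = 21.6 mSv ÷ 16.31 mSv/h = 1.324 h.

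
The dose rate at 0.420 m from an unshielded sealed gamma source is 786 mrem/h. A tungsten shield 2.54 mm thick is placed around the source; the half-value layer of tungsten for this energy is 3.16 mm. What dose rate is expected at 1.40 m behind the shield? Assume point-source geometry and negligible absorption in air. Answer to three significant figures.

Distance alone: (0.420/1.40)² = 0.09000, so 786 × 0.09000 = 70.74 mrem/h.
Shield: 2.54/3.16 = 0.8038 half-value layers → attenuation 2^(−0.8038) = 0.5728.
Combined: 70.74 × 0.5728 = 40.52 mrem/h.

40.5 mrem/h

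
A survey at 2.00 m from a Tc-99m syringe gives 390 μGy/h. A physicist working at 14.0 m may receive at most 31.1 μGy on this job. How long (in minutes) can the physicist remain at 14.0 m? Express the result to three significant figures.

234 min

Intensity scales as (d₁/d₂)², so rate at 14.0 m:
(2.00/14.0)² = 0.02041, so 390 × 0.02041 = 7.960 μGy/h.
Stay time = 31.1 μGy ÷ 7.960 μGy/h = 3.907 h = 234.4 min.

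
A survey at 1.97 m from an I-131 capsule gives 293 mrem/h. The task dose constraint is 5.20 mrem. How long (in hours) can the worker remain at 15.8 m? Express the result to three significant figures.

1.14 h

By the inverse-square law, rate at 15.8 m:
(1.97/15.8)² = 0.01555, so 293 × 0.01555 = 4.556 mrem/h.
Stay time = 5.20 mrem ÷ 4.556 mrem/h = 1.141 h.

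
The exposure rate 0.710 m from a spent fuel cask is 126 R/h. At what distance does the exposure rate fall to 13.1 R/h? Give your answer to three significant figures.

2.20 m

Applying the 1/r² law, d₂ = d₁·√(I₁/I₂).
I₁/I₂ = 126/13.1 = 9.618, so d₂ = 0.710 × √9.618 = 2.202 m.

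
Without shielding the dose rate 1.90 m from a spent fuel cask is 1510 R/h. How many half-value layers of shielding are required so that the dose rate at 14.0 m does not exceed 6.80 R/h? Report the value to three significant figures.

2.03 half-value layers

At 14.0 m, distance alone gives 1510 × (1.90/14.0)² = 1510 × 0.01842 = 27.81 R/h.
Further attenuation needed: 27.81/6.80 = 4.090.
n = log₂(4.090) = 2.032 half-value layers.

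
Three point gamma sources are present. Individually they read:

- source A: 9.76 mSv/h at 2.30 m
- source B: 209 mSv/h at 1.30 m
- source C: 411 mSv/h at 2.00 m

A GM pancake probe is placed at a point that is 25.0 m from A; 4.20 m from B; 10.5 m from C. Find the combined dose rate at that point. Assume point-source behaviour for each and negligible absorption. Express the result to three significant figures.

By superposition, sum each source's inverse-square contribution:
A: 9.76 × (2.30/25.0)² = 0.08261 mSv/h
B: 209 × (1.30/4.20)² = 20.02 mSv/h
C: 411 × (2.00/10.5)² = 14.91 mSv/h
Total = 0.08261 + 20.02 + 14.91 = 35.01 mSv/h.

35.0 mSv/h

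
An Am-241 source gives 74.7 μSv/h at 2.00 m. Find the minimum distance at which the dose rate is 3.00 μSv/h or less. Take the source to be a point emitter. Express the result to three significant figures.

9.98 m

Applying the 1/r² law, d₂ = d₁·√(I₁/I₂).
I₁/I₂ = 74.7/3.00 = 24.90, so d₂ = 2.00 × √24.90 = 9.980 m.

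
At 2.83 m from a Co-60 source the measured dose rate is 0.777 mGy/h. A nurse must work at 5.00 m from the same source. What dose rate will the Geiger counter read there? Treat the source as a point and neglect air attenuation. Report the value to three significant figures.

0.249 mGy/h

Intensity scales as (d₁/d₂)², so scaling from 2.83 m to 5.00 m:
0.777 × (2.83/5.00)² = 0.777 × 0.3204 = 0.2490 mGy/h.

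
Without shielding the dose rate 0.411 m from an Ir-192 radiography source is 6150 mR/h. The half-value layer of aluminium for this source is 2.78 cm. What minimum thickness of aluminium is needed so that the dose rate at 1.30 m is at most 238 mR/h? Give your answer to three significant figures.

3.81 cm

At 1.30 m, distance alone gives (0.411/1.30)² = 0.09995, so 6150 × 0.09995 = 614.7 mR/h.
Further attenuation needed: 614.7/238 = 2.583.
n = log₂(2.583) = 1.369 half-value layers.
Thickness = 1.369 × 2.78 cm = 3.806 cm.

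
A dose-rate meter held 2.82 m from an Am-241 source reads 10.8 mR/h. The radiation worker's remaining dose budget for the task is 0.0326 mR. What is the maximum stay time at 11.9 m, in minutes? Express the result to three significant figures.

Using I₁d₁² = I₂d₂², rate at 11.9 m:
10.8 × (2.82/11.9)² = 10.8 × 0.05616 = 0.6065 mR/h.
Stay time = 0.0326 mR ÷ 0.6065 mR/h = 0.05375 h = 3.225 min.

3.23 min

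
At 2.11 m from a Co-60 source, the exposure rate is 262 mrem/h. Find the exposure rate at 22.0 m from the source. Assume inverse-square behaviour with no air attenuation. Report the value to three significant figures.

2.41 mrem/h

Applying the 1/r² law, the rate at 22.0 m is
262 × (2.11/22.0)² = 262 × 0.009199 = 2.410 mrem/h.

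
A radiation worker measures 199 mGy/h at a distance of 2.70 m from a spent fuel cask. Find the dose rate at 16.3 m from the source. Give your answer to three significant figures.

Applying the 1/r² law, the rate at 16.3 m is
(2.70/16.3)² = 0.02744, so 199 × 0.02744 = 5.461 mGy/h.

5.46 mGy/h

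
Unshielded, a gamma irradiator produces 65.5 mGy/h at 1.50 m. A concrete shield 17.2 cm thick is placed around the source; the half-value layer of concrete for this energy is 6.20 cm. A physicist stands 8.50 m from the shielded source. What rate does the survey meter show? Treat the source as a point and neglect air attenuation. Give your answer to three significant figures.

0.298 mGy/h

Distance alone: (1.50/8.50)² = 0.03114, so 65.5 × 0.03114 = 2.040 mGy/h.
Shield: 17.2/6.20 = 2.774 half-value layers → attenuation 2^(−2.774) = 0.1462.
Combined: 2.040 × 0.1462 = 0.2982 mGy/h.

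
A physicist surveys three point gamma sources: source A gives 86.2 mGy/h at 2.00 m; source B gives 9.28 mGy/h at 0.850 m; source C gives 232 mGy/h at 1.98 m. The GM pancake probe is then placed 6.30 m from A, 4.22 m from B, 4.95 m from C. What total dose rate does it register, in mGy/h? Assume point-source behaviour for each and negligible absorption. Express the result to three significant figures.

46.2 mGy/h

By superposition, sum each source's inverse-square contribution:
A: 86.2 × (2.00/6.30)² = 8.687 mGy/h
B: 9.28 × (0.850/4.22)² = 0.3765 mGy/h
C: 232 × (1.98/4.95)² = 37.12 mGy/h
Total = 8.687 + 0.3765 + 37.12 = 46.18 mGy/h.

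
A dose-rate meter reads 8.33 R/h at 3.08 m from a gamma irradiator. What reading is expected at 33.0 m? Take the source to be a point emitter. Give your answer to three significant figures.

0.0726 R/h

By the inverse-square law, the rate at 33.0 m is
(3.08/33.0)² = 0.008711, so 8.33 × 0.008711 = 0.07256 R/h.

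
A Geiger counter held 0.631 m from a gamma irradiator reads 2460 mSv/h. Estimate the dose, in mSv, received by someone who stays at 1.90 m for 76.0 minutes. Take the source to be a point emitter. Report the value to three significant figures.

Applying the 1/r² law, rate at 1.90 m:
2460 × (0.631/1.90)² = 2460 × 0.1103 = 271.3 mSv/h.
Dose = rate × time = 271.3 mSv/h × 1.267 h = 343.7 mSv.

344 mSv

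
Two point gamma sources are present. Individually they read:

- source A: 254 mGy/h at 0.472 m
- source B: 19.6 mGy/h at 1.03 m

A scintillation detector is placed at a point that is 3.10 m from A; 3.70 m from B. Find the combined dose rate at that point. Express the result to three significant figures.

7.41 mGy/h

By superposition, sum each source's inverse-square contribution:
A: 254 × (0.472/3.10)² = 5.888 mGy/h
B: 19.6 × (1.03/3.70)² = 1.519 mGy/h
Total = 5.888 + 1.519 = 7.407 mGy/h.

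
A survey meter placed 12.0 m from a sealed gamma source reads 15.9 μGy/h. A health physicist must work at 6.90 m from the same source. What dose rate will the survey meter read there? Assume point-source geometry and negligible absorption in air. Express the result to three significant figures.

Using I₁d₁² = I₂d₂², scaling from 12.0 m to 6.90 m:
(12.0/6.90)² = 3.025, so 15.9 × 3.025 = 48.10 μGy/h.

48.1 μGy/h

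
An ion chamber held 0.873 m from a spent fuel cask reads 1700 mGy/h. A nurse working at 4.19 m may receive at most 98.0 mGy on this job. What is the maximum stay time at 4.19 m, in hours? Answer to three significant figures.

Applying the 1/r² law, rate at 4.19 m:
1700 × (0.873/4.19)² = 1700 × 0.04341 = 73.80 mGy/h.
Stay time = 98.0 mGy ÷ 73.80 mGy/h = 1.328 h.

1.33 h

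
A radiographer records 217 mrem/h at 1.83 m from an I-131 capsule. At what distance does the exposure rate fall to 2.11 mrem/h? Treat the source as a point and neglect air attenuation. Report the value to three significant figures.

18.6 m

Intensity scales as (d₁/d₂)², so d₂ = d₁·√(I₁/I₂).
I₁/I₂ = 217/2.11 = 102.8, so d₂ = 1.83 × √102.8 = 18.55 m.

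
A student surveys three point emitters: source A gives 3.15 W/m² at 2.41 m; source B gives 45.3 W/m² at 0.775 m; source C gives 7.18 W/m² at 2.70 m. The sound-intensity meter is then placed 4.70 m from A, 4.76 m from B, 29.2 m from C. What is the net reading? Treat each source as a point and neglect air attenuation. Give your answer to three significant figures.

2.09 W/m²

By superposition, sum each source's inverse-square contribution:
A: 3.15 × (2.41/4.70)² = 0.8282 W/m²
B: 45.3 × (0.775/4.76)² = 1.201 W/m²
C: 7.18 × (2.70/29.2)² = 0.06139 W/m²
Total = 0.8282 + 1.201 + 0.06139 = 2.091 W/m².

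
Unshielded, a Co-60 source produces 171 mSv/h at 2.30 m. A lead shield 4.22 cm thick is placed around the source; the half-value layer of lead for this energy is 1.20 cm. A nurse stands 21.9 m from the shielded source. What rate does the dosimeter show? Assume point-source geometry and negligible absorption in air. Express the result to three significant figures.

Distance alone: 171 × (2.30/21.9)² = 171 × 0.01103 = 1.886 mSv/h.
Shield: 4.22/1.20 = 3.517 half-value layers → attenuation 2^(−3.517) = 0.08735.
Combined: 1.886 × 0.08735 = 0.1647 mSv/h.

0.165 mSv/h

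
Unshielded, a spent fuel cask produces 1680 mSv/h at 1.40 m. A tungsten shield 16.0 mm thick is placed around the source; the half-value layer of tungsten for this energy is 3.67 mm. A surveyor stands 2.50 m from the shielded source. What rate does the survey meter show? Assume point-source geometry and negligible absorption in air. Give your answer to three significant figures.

Distance alone: 1680 × (1.40/2.50)² = 1680 × 0.3136 = 526.8 mSv/h.
Shield: 16.0/3.67 = 4.360 half-value layers → attenuation 2^(−4.360) = 0.04870.
Combined: 526.8 × 0.04870 = 25.66 mSv/h.

25.7 mSv/h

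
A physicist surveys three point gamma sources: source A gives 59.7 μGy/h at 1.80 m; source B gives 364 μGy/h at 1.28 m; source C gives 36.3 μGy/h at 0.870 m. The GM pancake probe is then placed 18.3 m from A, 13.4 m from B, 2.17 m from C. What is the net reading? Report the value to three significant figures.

By superposition, sum each source's inverse-square contribution:
A: 59.7 × (1.80/18.3)² = 0.5776 μGy/h
B: 364 × (1.28/13.4)² = 3.321 μGy/h
C: 36.3 × (0.870/2.17)² = 5.835 μGy/h
Total = 0.5776 + 3.321 + 5.835 = 9.734 μGy/h.

9.73 μGy/h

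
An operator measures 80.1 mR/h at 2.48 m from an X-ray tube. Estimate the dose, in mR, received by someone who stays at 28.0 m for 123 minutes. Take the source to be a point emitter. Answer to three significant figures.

1.29 mR

Using I₁d₁² = I₂d₂², rate at 28.0 m:
(2.48/28.0)² = 0.007845, so 80.1 × 0.007845 = 0.6284 mR/h.
Dose = rate × time = 0.6284 mR/h × 2.050 h = 1.288 mR.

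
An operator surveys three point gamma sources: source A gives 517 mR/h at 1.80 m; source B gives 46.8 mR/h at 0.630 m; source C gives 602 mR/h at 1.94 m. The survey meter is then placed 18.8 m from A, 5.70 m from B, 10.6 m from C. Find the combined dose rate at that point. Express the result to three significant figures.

By superposition, sum each source's inverse-square contribution:
A: 517 × (1.80/18.8)² = 4.739 mR/h
B: 46.8 × (0.630/5.70)² = 0.5717 mR/h
C: 602 × (1.94/10.6)² = 20.16 mR/h
Total = 4.739 + 0.5717 + 20.16 = 25.47 mR/h.

25.5 mR/h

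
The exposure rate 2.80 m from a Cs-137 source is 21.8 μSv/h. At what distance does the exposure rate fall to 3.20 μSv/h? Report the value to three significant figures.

Using I₁d₁² = I₂d₂², d₂ = d₁·√(I₁/I₂).
I₁/I₂ = 21.8/3.20 = 6.812, so d₂ = 2.80 × √6.812 = 7.308 m.

7.31 m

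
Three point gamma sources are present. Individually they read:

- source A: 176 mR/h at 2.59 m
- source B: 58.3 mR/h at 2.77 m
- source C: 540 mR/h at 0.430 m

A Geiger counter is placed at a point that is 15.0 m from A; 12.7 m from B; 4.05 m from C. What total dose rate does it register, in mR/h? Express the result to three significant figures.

14.1 mR/h

By superposition, sum each source's inverse-square contribution:
A: 176 × (2.59/15.0)² = 5.247 mR/h
B: 58.3 × (2.77/12.7)² = 2.773 mR/h
C: 540 × (0.430/4.05)² = 6.087 mR/h
Total = 5.247 + 2.773 + 6.087 = 14.11 mR/h.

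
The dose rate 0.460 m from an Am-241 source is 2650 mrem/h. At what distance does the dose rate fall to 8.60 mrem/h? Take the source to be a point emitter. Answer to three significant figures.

8.07 m

Since intensity falls as 1/r², d₂ = d₁·√(I₁/I₂).
I₁/I₂ = 2650/8.60 = 308.1, so d₂ = 0.460 × √308.1 = 8.074 m.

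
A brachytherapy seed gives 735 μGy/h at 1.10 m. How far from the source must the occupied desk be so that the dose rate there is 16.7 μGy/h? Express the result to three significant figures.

7.30 m

Intensity scales as (d₁/d₂)², so d₂ = d₁·√(I₁/I₂).
I₁/I₂ = 735/16.7 = 44.01, so d₂ = 1.10 × √44.01 = 7.297 m.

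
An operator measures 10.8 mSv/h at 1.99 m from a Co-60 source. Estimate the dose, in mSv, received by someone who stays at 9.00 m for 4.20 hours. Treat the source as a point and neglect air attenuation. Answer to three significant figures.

By the inverse-square law, rate at 9.00 m:
(1.99/9.00)² = 0.04889, so 10.8 × 0.04889 = 0.5280 mSv/h.
Dose = rate × time = 0.5280 mSv/h × 4.200 h = 2.218 mSv.

2.22 mSv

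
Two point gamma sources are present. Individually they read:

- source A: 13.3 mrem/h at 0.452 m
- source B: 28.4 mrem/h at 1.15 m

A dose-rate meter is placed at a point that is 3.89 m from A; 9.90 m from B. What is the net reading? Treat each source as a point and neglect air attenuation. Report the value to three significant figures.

By superposition, sum each source's inverse-square contribution:
A: 13.3 × (0.452/3.89)² = 0.1796 mrem/h
B: 28.4 × (1.15/9.90)² = 0.3832 mrem/h
Total = 0.1796 + 0.3832 = 0.5628 mrem/h.

0.563 mrem/h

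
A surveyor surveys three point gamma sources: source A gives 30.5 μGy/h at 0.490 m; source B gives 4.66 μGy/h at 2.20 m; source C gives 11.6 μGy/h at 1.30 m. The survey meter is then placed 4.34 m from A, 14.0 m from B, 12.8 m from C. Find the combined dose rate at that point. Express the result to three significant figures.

0.624 μGy/h

By superposition, sum each source's inverse-square contribution:
A: 30.5 × (0.490/4.34)² = 0.3888 μGy/h
B: 4.66 × (2.20/14.0)² = 0.1151 μGy/h
C: 11.6 × (1.30/12.8)² = 0.1197 μGy/h
Total = 0.3888 + 0.1151 + 0.1197 = 0.6236 μGy/h.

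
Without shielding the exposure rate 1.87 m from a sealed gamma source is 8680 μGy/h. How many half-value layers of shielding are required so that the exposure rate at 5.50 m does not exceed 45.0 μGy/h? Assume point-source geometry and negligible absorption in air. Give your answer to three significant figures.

At 5.50 m, distance alone gives (1.87/5.50)² = 0.1156, so 8680 × 0.1156 = 1003 μGy/h.
Further attenuation needed: 1003/45.0 = 22.29.
n = log₂(22.29) = 4.478 half-value layers.

4.48 half-value layers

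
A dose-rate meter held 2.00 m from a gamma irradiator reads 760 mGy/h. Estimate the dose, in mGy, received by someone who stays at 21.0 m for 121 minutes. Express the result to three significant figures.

13.9 mGy

By the inverse-square law, rate at 21.0 m:
760 × (2.00/21.0)² = 760 × 0.009070 = 6.893 mGy/h.
Dose = rate × time = 6.893 mGy/h × 2.017 h = 13.90 mGy.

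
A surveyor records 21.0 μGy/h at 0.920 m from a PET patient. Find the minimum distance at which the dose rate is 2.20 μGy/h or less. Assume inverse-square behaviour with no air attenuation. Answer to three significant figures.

Since intensity falls as 1/r², d₂ = d₁·√(I₁/I₂).
I₁/I₂ = 21.0/2.20 = 9.545, so d₂ = 0.920 × √9.545 = 2.842 m.

2.84 m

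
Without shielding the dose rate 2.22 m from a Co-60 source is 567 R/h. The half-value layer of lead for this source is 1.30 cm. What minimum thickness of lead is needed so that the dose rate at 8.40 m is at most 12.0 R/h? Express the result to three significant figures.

2.24 cm

At 8.40 m, distance alone gives (2.22/8.40)² = 0.06985, so 567 × 0.06985 = 39.60 R/h.
Further attenuation needed: 39.60/12.0 = 3.300.
n = log₂(3.300) = 1.722 half-value layers.
Thickness = 1.722 × 1.30 cm = 2.239 cm.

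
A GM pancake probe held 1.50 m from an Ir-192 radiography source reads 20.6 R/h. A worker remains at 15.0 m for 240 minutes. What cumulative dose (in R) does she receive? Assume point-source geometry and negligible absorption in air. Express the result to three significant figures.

0.824 R

Intensity scales as (d₁/d₂)², so rate at 15.0 m:
20.6 × (1.50/15.0)² = 20.6 × 0.01000 = 0.2060 R/h.
Dose = rate × time = 0.2060 R/h × 4.000 h = 0.8240 R.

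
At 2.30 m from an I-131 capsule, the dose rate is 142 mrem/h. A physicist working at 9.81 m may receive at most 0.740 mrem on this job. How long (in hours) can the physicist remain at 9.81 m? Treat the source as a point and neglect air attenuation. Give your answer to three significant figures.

Intensity scales as (d₁/d₂)², so rate at 9.81 m:
(2.30/9.81)² = 0.05497, so 142 × 0.05497 = 7.806 mrem/h.
Stay time = 0.740 mrem ÷ 7.806 mrem/h = 0.09480 h.

0.0948 h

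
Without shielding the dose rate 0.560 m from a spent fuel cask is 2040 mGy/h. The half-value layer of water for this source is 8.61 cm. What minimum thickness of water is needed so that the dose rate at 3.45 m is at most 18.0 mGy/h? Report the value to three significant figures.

13.6 cm

At 3.45 m, distance alone gives (0.560/3.45)² = 0.02635, so 2040 × 0.02635 = 53.75 mGy/h.
Further attenuation needed: 53.75/18.0 = 2.986.
n = log₂(2.986) = 1.578 half-value layers.
Thickness = 1.578 × 8.61 cm = 13.59 cm.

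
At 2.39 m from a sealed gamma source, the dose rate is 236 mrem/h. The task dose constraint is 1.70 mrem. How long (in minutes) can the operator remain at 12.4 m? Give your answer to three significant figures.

11.6 min

Using I₁d₁² = I₂d₂², rate at 12.4 m:
(2.39/12.4)² = 0.03715, so 236 × 0.03715 = 8.767 mrem/h.
Stay time = 1.70 mrem ÷ 8.767 mrem/h = 0.1939 h = 11.63 min.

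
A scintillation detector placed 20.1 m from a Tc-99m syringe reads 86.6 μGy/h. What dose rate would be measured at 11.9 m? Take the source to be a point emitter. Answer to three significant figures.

Using I₁d₁² = I₂d₂², scaling from 20.1 m to 11.9 m:
86.6 × (20.1/11.9)² = 86.6 × 2.853 = 247.1 μGy/h.

247 μGy/h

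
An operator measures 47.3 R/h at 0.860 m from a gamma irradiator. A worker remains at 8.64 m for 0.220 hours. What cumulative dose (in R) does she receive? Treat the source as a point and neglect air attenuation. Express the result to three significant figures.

0.103 R

Using I₁d₁² = I₂d₂², rate at 8.64 m:
47.3 × (0.860/8.64)² = 47.3 × 0.009908 = 0.4686 R/h.
Dose = rate × time = 0.4686 R/h × 0.2200 h = 0.1031 R.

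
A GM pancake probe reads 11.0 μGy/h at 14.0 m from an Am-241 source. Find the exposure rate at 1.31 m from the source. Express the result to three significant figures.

Since intensity falls as 1/r², the rate at 1.31 m is
11.0 × (14.0/1.31)² = 11.0 × 114.2 = 1256 μGy/h.

1260 μGy/h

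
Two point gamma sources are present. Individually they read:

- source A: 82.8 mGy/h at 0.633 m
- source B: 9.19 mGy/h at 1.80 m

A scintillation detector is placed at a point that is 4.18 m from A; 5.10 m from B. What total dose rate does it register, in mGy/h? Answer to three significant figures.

3.04 mGy/h

By superposition, sum each source's inverse-square contribution:
A: 82.8 × (0.633/4.18)² = 1.899 mGy/h
B: 9.19 × (1.80/5.10)² = 1.145 mGy/h
Total = 1.899 + 1.145 = 3.044 mGy/h.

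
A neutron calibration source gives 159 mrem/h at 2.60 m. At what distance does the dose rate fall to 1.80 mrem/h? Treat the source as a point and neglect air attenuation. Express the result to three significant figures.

24.4 m

By the inverse-square law, d₂ = d₁·√(I₁/I₂).
I₁/I₂ = 159/1.80 = 88.33, so d₂ = 2.60 × √88.33 = 24.44 m.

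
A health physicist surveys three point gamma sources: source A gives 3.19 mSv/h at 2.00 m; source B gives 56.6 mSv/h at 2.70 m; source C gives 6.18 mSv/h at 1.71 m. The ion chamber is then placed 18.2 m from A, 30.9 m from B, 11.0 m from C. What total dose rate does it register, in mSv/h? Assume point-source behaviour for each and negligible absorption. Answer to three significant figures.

0.620 mSv/h

Each source contributes Iᵢ·(dᵢ/rᵢ)²; contributions add.
A: 3.19 × (2.00/18.2)² = 0.03852 mSv/h
B: 56.6 × (2.70/30.9)² = 0.4321 mSv/h
C: 6.18 × (1.71/11.0)² = 0.1493 mSv/h
Total = 0.03852 + 0.4321 + 0.1493 = 0.6199 mSv/h.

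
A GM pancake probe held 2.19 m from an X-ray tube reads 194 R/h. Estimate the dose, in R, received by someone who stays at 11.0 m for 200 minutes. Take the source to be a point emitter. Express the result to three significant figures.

25.6 R

Intensity scales as (d₁/d₂)², so rate at 11.0 m:
(2.19/11.0)² = 0.03964, so 194 × 0.03964 = 7.690 R/h.
Dose = rate × time = 7.690 R/h × 3.333 h = 25.63 R.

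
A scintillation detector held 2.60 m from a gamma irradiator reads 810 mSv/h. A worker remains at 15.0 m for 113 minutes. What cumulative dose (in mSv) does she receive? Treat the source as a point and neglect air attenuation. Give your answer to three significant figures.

Intensity scales as (d₁/d₂)², so rate at 15.0 m:
(2.60/15.0)² = 0.03004, so 810 × 0.03004 = 24.33 mSv/h.
Dose = rate × time = 24.33 mSv/h × 1.883 h = 45.81 mSv.

45.8 mSv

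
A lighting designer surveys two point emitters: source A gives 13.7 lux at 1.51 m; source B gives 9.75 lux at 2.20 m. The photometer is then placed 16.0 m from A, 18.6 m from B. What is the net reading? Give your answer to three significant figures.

By superposition, sum each source's inverse-square contribution:
A: 13.7 × (1.51/16.0)² = 0.1220 lux
B: 9.75 × (2.20/18.6)² = 0.1364 lux
Total = 0.1220 + 0.1364 = 0.2584 lux.

0.258 lux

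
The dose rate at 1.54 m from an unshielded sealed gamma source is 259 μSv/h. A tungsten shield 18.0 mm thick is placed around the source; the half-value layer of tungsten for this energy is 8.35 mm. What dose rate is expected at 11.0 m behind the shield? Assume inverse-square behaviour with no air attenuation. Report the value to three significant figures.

1.14 μSv/h

Distance alone: 259 × (1.54/11.0)² = 259 × 0.01960 = 5.076 μSv/h.
Shield: 18.0/8.35 = 2.156 half-value layers → attenuation 2^(−2.156) = 0.2244.
Combined: 5.076 × 0.2244 = 1.139 μSv/h.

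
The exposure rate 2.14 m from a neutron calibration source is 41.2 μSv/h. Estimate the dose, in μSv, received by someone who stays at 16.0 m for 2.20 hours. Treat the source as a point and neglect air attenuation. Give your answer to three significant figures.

1.62 μSv

Intensity scales as (d₁/d₂)², so rate at 16.0 m:
(2.14/16.0)² = 0.01789, so 41.2 × 0.01789 = 0.7371 μSv/h.
Dose = rate × time = 0.7371 μSv/h × 2.200 h = 1.622 μSv.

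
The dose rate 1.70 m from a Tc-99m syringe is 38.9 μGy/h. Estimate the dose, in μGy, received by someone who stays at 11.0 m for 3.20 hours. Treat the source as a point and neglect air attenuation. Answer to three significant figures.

2.97 μGy

By the inverse-square law, rate at 11.0 m:
(1.70/11.0)² = 0.02388, so 38.9 × 0.02388 = 0.9289 μGy/h.
Dose = rate × time = 0.9289 μGy/h × 3.200 h = 2.972 μGy.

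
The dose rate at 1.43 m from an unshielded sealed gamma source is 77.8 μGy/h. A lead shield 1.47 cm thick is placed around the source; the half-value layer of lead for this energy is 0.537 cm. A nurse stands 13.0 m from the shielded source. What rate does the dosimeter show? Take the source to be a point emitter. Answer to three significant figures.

Distance alone: (1.43/13.0)² = 0.01210, so 77.8 × 0.01210 = 0.9414 μGy/h.
Shield: 1.47/0.537 = 2.737 half-value layers → attenuation 2^(−2.737) = 0.1500.
Combined: 0.9414 × 0.1500 = 0.1412 μGy/h.

0.141 μGy/h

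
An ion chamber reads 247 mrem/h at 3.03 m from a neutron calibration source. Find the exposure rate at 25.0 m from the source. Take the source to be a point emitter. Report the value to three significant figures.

By the inverse-square law, the rate at 25.0 m is
247 × (3.03/25.0)² = 247 × 0.01469 = 3.628 mrem/h.

3.63 mrem/h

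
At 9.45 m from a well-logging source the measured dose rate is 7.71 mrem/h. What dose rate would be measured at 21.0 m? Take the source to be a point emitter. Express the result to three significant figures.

1.56 mrem/h

Intensity scales as (d₁/d₂)², so scaling from 9.45 m to 21.0 m:
(9.45/21.0)² = 0.2025, so 7.71 × 0.2025 = 1.561 mrem/h.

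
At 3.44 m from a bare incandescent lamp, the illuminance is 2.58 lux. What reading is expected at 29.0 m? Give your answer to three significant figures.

0.0363 lux

Applying the 1/r² law, the rate at 29.0 m is
(3.44/29.0)² = 0.01407, so 2.58 × 0.01407 = 0.03630 lux.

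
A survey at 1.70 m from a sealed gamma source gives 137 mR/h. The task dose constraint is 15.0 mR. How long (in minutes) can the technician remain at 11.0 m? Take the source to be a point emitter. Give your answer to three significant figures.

Since intensity falls as 1/r², rate at 11.0 m:
(1.70/11.0)² = 0.02388, so 137 × 0.02388 = 3.272 mR/h.
Stay time = 15.0 mR ÷ 3.272 mR/h = 4.584 h = 275.0 min.

275 min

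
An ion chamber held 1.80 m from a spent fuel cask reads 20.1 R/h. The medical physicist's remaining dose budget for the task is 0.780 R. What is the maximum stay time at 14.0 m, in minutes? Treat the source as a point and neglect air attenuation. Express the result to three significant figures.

By the inverse-square law, rate at 14.0 m:
20.1 × (1.80/14.0)² = 20.1 × 0.01653 = 0.3323 R/h.
Stay time = 0.780 R ÷ 0.3323 R/h = 2.347 h = 140.8 min.

141 min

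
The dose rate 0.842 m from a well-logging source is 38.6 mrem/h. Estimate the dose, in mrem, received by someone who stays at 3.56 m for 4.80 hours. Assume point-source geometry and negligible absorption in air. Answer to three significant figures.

Applying the 1/r² law, rate at 3.56 m:
(0.842/3.56)² = 0.05594, so 38.6 × 0.05594 = 2.159 mrem/h.
Dose = rate × time = 2.159 mrem/h × 4.800 h = 10.36 mrem.

10.4 mrem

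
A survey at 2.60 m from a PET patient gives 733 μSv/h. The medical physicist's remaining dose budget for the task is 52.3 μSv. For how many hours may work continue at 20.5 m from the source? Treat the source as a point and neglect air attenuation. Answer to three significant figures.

4.44 h

Applying the 1/r² law, rate at 20.5 m:
733 × (2.60/20.5)² = 733 × 0.01609 = 11.79 μSv/h.
Stay time = 52.3 μSv ÷ 11.79 μSv/h = 4.436 h.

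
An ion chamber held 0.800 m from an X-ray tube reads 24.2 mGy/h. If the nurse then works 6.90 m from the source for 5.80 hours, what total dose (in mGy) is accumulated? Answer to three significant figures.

Using I₁d₁² = I₂d₂², rate at 6.90 m:
24.2 × (0.800/6.90)² = 24.2 × 0.01344 = 0.3252 mGy/h.
Dose = rate × time = 0.3252 mGy/h × 5.800 h = 1.886 mGy.

1.89 mGy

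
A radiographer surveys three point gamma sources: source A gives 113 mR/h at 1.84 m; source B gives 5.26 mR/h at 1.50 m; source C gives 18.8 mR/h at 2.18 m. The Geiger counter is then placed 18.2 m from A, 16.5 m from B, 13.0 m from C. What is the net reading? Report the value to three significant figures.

Each source contributes Iᵢ·(dᵢ/rᵢ)²; contributions add.
A: 113 × (1.84/18.2)² = 1.155 mR/h
B: 5.26 × (1.50/16.5)² = 0.04347 mR/h
C: 18.8 × (2.18/13.0)² = 0.5287 mR/h
Total = 1.155 + 0.04347 + 0.5287 = 1.727 mR/h.

1.73 mR/h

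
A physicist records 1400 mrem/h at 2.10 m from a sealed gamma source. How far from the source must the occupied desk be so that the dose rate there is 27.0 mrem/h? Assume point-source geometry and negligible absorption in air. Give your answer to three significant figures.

15.1 m

Intensity scales as (d₁/d₂)², so d₂ = d₁·√(I₁/I₂).
I₁/I₂ = 1400/27.0 = 51.85, so d₂ = 2.10 × √51.85 = 15.12 m.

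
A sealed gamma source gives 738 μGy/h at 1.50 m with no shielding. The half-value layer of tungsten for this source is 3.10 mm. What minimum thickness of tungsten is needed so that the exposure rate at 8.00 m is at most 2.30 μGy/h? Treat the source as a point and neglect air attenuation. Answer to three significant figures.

10.8 mm

At 8.00 m, distance alone gives 738 × (1.50/8.00)² = 738 × 0.03516 = 25.95 μGy/h.
Further attenuation needed: 25.95/2.30 = 11.28.
n = log₂(11.28) = 3.496 half-value layers.
Thickness = 3.496 × 3.10 mm = 10.84 mm.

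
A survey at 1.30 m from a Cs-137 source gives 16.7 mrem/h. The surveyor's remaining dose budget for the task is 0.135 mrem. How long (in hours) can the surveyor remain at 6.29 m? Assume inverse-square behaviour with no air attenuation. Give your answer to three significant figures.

Since intensity falls as 1/r², rate at 6.29 m:
(1.30/6.29)² = 0.04272, so 16.7 × 0.04272 = 0.7134 mrem/h.
Stay time = 0.135 mrem ÷ 0.7134 mrem/h = 0.1892 h.

0.189 h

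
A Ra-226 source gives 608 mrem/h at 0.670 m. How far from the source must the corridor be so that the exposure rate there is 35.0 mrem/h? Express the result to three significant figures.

2.79 m

Intensity scales as (d₁/d₂)², so d₂ = d₁·√(I₁/I₂).
I₁/I₂ = 608/35.0 = 17.37, so d₂ = 0.670 × √17.37 = 2.792 m.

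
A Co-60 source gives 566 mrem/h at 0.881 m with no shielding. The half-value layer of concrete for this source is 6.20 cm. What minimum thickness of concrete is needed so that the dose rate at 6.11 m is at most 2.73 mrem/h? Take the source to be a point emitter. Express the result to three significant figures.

13.1 cm

At 6.11 m, distance alone gives (0.881/6.11)² = 0.02079, so 566 × 0.02079 = 11.77 mrem/h.
Further attenuation needed: 11.77/2.73 = 4.311.
n = log₂(4.311) = 2.108 half-value layers.
Thickness = 2.108 × 6.20 cm = 13.07 cm.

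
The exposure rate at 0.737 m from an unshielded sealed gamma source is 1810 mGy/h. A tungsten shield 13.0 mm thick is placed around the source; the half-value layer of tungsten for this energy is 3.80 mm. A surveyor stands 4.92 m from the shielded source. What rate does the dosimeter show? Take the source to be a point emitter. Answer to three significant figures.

Distance alone: (0.737/4.92)² = 0.02244, so 1810 × 0.02244 = 40.62 mGy/h.
Shield: 13.0/3.80 = 3.421 half-value layers → attenuation 2^(−3.421) = 0.09336.
Combined: 40.62 × 0.09336 = 3.792 mGy/h.

3.79 mGy/h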